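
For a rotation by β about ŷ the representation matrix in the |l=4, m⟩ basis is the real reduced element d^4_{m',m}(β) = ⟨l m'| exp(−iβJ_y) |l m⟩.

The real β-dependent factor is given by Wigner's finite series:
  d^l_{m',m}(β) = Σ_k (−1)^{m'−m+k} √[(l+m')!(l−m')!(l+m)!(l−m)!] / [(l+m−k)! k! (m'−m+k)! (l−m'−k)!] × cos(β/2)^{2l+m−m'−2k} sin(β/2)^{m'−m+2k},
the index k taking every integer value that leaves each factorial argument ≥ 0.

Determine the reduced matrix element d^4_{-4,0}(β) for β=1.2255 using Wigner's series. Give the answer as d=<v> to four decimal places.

d=0.4100

d^4_{-4,0}(β=1.2255) via Wigner's sum:
Half-angle: c=0.818070, s=0.575119. N=√(1·40320·24·24)=4819.161753
Admissible k: 4..4 (factorial args all ≥0)
  k=4: (−1)^0·4819.1618/(576)·0.8181^4·0.5751^4 = +0.409960
d^4_{-4,0}(1.2255) = +0.409960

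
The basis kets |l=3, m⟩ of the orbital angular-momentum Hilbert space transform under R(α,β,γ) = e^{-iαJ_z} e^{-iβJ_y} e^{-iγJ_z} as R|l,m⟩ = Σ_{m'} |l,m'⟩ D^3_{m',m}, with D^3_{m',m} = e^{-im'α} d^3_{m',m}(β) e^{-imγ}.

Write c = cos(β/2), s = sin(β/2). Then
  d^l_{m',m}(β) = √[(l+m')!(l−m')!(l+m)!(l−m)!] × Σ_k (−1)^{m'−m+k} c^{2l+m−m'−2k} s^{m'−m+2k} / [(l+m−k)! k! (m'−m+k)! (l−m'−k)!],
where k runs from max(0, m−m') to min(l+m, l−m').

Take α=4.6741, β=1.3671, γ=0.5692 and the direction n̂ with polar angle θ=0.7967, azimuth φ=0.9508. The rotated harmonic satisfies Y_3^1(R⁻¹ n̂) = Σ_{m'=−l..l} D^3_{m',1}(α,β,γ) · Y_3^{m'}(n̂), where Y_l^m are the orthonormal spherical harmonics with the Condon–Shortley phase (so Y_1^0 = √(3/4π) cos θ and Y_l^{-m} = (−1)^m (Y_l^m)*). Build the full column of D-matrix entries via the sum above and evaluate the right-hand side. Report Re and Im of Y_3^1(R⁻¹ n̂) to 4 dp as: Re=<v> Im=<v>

Need the full column D^3_{m',1} for m'=−3..3 at α=4.6741, β=1.3671, γ=0.5692.
cos(β/2)=0.775336, sin(β/2)=0.631549
d^3_{-3,1}: single k=4 term ⇒ +0.370386;  D = +0.234065+0.287052i
d^3_{-2,1}: k∈[3..4] ⇒ +0.742542 -0.246335 = +0.496207;  D = -0.396287+0.298627i
d^3_{-1,1}: k∈[2..4] ⇒ +0.864818 -0.765066 +0.063452 = +0.163204;  D = -0.093158-0.134004i
d^3_{0,1}: k∈[1..3] ⇒ +0.612980 -1.220122 +0.269847 = -0.337294;  D = -0.284114+0.181788i
d^3_{1,1}: k∈[0..2] ⇒ +0.217239 -1.153091 +0.573799 = -0.362052;  D = -0.183314-0.312214i
d^3_{2,1}: k∈[0..1] ⇒ -0.559572 +0.742542 = +0.182970;  D = -0.161214+0.086534i
d^3_{3,1}: single k=0 term ⇒ +0.558238;  D = -0.244990-0.501607i
Y_3^{m'}(θ=0.7967,φ=0.9508) and Σ D·Y over m':
  (+0.2341+0.2871i)·(-0.1462-0.0435i)  (-0.3963+0.2986i)·(-0.1186-0.3455i)  (-0.0932-0.1340i)·(+0.1938-0.2715i)  (-0.2841+0.1818i)·(-0.1452+0.0000i)  (-0.1833-0.3122i)·(-0.1938-0.2715i)  (-0.1612+0.0865i)·(-0.1186+0.3455i)  (-0.2450-0.5016i)·(+0.1462-0.0435i)
Y_3^1(R⁻¹ n̂) = -0.002376+0.003894i

Re=-0.0024 Im=0.0039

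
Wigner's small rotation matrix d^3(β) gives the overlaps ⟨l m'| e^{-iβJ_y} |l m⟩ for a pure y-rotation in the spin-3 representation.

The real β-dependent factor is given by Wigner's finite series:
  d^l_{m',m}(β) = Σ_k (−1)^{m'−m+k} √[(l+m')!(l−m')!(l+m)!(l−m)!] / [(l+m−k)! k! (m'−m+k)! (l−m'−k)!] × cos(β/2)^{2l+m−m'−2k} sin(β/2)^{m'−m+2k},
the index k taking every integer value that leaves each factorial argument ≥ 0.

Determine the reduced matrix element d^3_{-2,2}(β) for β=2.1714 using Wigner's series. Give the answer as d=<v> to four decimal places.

d^3_{-2,2}(β=2.1714) via Wigner's sum:
Half-angle: c=0.466294, s=0.884630. N=√(1·120·120·1)=120.000000
k: max(0,(2)−(-2))=4 … min(3+(2),3−(-2))=5
  k=4: (−1)^0·120.0000/(24)·0.4663^2·0.8846^4 = +0.665787
  k=5: (−1)^1·120.0000/(120)·0.4663^0·0.8846^6 = -0.479259
d^3_{-2,2}(2.1714) = +0.665787 -0.479259 = +0.186529

d=0.1865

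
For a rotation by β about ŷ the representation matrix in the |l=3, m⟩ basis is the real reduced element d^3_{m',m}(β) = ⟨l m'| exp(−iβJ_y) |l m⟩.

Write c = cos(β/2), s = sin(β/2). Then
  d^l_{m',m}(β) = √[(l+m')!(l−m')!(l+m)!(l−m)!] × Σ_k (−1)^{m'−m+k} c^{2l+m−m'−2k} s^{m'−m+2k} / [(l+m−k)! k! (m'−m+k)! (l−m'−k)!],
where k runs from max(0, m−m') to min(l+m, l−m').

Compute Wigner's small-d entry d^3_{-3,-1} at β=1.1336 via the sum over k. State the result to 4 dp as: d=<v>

d^3_{-3,-1}(β=1.1336) via Wigner's sum:
With c≡cos(β/2)=0.843623 and s≡sin(β/2)=0.536935, N=[1·720·2·24]^{1/2}=185.903201
Admissible k: 2..2 (factorial args all ≥0)
  k=2: (−1)^0·185.9032/(48)·0.8436^4·0.5369^2 = +0.565567
d^3_{-3,-1}(1.1336) = +0.565567

d=0.5656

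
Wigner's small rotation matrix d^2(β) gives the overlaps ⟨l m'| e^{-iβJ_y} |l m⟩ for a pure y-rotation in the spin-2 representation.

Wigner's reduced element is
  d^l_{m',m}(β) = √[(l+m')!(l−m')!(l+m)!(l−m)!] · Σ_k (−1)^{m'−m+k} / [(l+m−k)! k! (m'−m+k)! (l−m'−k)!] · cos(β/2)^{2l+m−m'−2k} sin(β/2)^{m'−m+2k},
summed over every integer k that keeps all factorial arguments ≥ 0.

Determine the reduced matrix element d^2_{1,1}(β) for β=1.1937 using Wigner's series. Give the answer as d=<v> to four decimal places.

d=-0.1803

d^2_{1,1}(β=1.1937) via Wigner's sum:
With c≡cos(β/2)=0.827110 and s≡sin(β/2)=0.562040, N=[6·1·6·1]^{1/2}=6.000000
The bounds max(0,m−m')=0 and min(l+m,l−m')=1 give 2 terms
  k=0: (−1)^0·6.0000/(6)·0.8271^4·0.5620^0 = +0.468008
  k=1: (−1)^1·6.0000/(2)·0.8271^2·0.5620^2 = -0.648309
d^2_{1,1}(1.1937) = +0.468008 -0.648309 = -0.180301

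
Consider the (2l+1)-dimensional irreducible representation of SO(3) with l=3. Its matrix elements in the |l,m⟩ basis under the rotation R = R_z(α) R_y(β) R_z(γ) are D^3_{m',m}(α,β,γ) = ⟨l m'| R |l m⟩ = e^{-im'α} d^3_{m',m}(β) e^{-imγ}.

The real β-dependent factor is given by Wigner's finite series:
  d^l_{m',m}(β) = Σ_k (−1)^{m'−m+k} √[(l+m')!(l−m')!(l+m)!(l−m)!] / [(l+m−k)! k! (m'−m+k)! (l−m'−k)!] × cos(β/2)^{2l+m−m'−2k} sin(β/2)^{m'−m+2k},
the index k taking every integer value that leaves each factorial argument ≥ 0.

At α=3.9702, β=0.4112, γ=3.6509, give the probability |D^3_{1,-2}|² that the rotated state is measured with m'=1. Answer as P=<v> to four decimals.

D^3_{1,-2}(3.9702,0.4112,3.6509) = e^{-i·1·3.9702}·d^3_{1,-2}(0.4112)·e^{-i·-2·3.6509}. Compute d first:
c=cos(0.4112/2)=0.978939, s=sin(0.4112/2)=0.204155; N=√[24·2·1·120]=75.894664
Admissible k: 0..1 (factorial args all ≥0)
  k=0: (−1)^3·75.8947/(12)·0.9789^3·0.2042^3 = -0.050486
  k=1: (−1)^4·75.8947/(24)·0.9789^1·0.2042^5 = +0.001098
d^3_{1,-2}(0.4112) = -0.050486 +0.001098 = -0.049388
|D^3_{1,-2}|² = |d^3_{1,-2}(β)|² = (-0.049388)² = 0.002439 (the z-rotation phases have unit modulus)

P=0.0024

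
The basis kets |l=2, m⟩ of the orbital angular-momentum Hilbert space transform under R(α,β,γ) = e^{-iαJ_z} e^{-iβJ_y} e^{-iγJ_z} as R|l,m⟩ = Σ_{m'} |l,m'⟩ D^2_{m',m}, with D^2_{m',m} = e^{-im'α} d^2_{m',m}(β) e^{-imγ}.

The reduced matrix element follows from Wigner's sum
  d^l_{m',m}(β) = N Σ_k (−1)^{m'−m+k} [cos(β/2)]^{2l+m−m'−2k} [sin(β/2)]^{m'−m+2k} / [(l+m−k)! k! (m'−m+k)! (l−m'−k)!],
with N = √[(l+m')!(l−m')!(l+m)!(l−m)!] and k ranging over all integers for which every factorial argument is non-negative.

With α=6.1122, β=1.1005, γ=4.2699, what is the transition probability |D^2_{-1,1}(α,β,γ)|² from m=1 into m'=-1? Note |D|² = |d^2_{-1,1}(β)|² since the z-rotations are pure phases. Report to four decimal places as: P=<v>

P=0.2717

D^2_{-1,1}(6.1122,1.1005,4.2699) = e^{-i·-1·6.1122}·d^2_{-1,1}(1.1005)·e^{-i·1·4.2699}. Compute d first:
c=cos(1.1005/2)=0.852394, s=sin(1.1005/2)=0.522900; N=√[1·6·6·1]=6.000000
Admissible k: 2..3 (factorial args all ≥0)
  k=2: (−1)^0·6.0000/(2)·0.8524^2·0.5229^2 = +0.595991
  k=3: (−1)^1·6.0000/(6)·0.8524^0·0.5229^4 = -0.074761
d^2_{-1,1}(1.1005) = +0.595991 -0.074761 = +0.521230
|D^2_{-1,1}|² = |d^2_{-1,1}(β)|² = (+0.521230)² = 0.271681 (the z-rotation phases have unit modulus)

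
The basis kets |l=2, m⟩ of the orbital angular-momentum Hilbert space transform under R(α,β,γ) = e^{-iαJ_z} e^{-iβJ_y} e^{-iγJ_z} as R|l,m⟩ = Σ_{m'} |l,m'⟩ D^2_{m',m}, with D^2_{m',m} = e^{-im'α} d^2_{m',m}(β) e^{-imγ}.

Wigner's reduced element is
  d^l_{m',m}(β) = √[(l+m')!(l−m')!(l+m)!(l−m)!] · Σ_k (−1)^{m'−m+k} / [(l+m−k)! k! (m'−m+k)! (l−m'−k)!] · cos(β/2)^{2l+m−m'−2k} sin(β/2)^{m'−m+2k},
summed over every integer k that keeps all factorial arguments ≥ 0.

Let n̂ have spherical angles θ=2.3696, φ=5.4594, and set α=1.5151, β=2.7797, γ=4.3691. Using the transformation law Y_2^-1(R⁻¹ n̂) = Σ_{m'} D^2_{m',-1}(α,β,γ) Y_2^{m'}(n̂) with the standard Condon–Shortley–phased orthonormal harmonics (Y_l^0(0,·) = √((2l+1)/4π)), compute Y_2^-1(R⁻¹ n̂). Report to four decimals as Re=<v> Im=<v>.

Re=0.0903 Im=-0.3214

Need the full column D^2_{m',-1} for m'=−2..2 at α=1.5151, β=2.7797, γ=4.3691.
cos(β/2)=0.179961, sin(β/2)=0.983674
d^2_{-2,-1}: single k=1 term ⇒ +0.011466;  D = +0.005036+0.010301i
d^2_{-1,-1}: k∈[0..1] ⇒ +0.001049 -0.094011 = -0.092962;  D = -0.085660+0.036114i
d^2_{0,-1}: k∈[0..1] ⇒ -0.014043 +0.419572 = +0.405529;  D = -0.136495-0.381867i
d^2_{1,-1}: k∈[0..1] ⇒ +0.094011 -0.936277 = -0.842266;  D = +0.807674-0.238904i
d^2_{2,-1}: single k=0 term ⇒ -0.342579;  D = -0.078733-0.333409i
Y_2^{m'}(θ=2.3696,φ=5.4594) and Σ D·Y over m':
  (+0.0050+0.0103i)·(-0.0144+0.1874i)  (-0.0857+0.0361i)·(-0.2624-0.2833i)  (-0.1365-0.3819i)·(+0.1704+0.0000i)  (+0.8077-0.2389i)·(+0.2624-0.2833i)  (-0.0787-0.3334i)·(-0.0144-0.1874i)
Y_2^-1(R⁻¹ n̂) = +0.090314-0.321417i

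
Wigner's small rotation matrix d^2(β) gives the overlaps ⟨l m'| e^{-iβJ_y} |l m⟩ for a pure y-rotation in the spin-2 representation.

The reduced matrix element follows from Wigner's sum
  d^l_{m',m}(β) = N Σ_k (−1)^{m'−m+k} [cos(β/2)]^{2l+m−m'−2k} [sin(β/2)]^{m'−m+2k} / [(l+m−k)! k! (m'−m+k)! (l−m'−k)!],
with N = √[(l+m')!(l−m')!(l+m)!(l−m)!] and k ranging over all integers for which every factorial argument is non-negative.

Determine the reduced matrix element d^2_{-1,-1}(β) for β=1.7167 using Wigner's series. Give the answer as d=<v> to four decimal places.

d=-0.5516

d^2_{-1,-1}(β=1.7167) via Wigner's sum:
Half-angle: c=0.653687, s=0.756765. N=√(1·6·1·6)=6.000000
k∈{0,1} keeps every argument non-negative
  k=0: (−1)^0·6.0000/(6)·0.6537^4·0.7568^0 = +0.182591
  k=1: (−1)^1·6.0000/(2)·0.6537^2·0.7568^2 = -0.734147
d^2_{-1,-1}(1.7167) = +0.182591 -0.734147 = -0.551556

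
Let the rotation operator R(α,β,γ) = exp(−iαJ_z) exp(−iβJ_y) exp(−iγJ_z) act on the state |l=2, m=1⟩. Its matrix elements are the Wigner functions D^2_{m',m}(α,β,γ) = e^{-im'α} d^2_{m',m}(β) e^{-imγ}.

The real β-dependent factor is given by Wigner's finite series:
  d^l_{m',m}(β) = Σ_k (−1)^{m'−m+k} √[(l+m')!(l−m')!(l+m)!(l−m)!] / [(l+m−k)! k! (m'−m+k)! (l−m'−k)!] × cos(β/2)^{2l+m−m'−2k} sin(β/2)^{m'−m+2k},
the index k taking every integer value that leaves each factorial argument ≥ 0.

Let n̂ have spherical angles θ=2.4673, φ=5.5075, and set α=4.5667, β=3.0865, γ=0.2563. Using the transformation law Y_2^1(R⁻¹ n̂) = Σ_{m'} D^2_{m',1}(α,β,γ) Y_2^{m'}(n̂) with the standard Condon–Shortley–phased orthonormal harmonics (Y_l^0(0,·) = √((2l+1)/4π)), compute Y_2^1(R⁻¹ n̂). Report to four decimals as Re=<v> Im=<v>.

Need the full column D^2_{m',1} for m'=−2..2 at α=4.5667, β=3.0865, γ=0.2563.
cos(β/2)=0.027543, sin(β/2)=0.999621
d^2_{-2,1}: single k=3 term ⇒ +0.055023;  D = -0.046975+0.028651i
d^2_{-1,1}: k∈[2..3] ⇒ +0.002274 -0.998483 = -0.996209;  D = +0.389766+0.916796i
d^2_{0,1}: k∈[1..2] ⇒ +0.000051 -0.067389 = -0.067338;  D = -0.065138+0.017070i
d^2_{1,1}: k∈[0..1] ⇒ +0.000001 -0.002274 = -0.002274;  D = -0.000251-0.002260i
d^2_{2,1}: single k=0 term ⇒ -0.000042;  D = +0.000042+0.000001i
Y_2^{m'}(θ=2.4673,φ=5.5075) and Σ D·Y over m':
  (-0.0470+0.0287i)·(+0.0029+0.1505i)  (+0.3898+0.9168i)·(-0.2690-0.2638i)  (-0.0651+0.0171i)·(+0.2620+0.0000i)  (-0.0003-0.0023i)·(+0.2690-0.2638i)  (+0.0000+0.0000i)·(+0.0029-0.1505i)
Y_2^1(R⁻¹ n̂) = +0.114847-0.352508i

Re=0.1148 Im=-0.3525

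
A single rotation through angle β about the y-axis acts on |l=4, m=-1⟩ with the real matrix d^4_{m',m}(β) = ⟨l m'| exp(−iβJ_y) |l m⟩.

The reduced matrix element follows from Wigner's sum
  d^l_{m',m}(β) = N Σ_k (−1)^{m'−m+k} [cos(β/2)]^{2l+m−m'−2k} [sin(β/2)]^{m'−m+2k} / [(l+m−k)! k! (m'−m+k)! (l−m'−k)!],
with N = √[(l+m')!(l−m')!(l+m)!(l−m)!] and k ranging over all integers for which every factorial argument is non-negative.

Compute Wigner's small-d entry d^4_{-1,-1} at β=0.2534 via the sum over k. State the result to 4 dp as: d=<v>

d=0.7168

d^4_{-1,-1}(β=0.2534) via Wigner's sum:
With c≡cos(β/2)=0.991984 and s≡sin(β/2)=0.126361, N=[6·120·6·120]^{1/2}=720.000000
k∈{0,1,2,3} keeps every argument non-negative
  k=0: (−1)^0·720.0000/(720)·0.9920^8·0.1264^0 = +0.937645
  k=1: (−1)^1·720.0000/(48)·0.9920^6·0.1264^2 = -0.228217
  k=2: (−1)^2·720.0000/(24)·0.9920^4·0.1264^4 = +0.007406
  k=3: (−1)^3·720.0000/(72)·0.9920^2·0.1264^6 = -0.000040
d^4_{-1,-1}(0.2534) = +0.937645 -0.228217 +0.007406 -0.000040 = +0.716794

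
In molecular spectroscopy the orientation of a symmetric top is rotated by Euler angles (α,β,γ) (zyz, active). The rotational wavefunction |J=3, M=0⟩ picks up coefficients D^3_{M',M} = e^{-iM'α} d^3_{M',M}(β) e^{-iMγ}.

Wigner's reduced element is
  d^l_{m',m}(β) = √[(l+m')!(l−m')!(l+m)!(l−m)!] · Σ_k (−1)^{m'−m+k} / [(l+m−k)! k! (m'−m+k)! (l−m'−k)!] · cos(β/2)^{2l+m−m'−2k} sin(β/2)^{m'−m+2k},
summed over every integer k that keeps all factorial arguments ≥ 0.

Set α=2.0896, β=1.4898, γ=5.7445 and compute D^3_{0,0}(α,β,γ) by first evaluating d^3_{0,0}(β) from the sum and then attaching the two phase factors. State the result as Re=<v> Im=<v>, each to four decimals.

D^3_{0,0}(2.0896,1.4898,5.7445) = e^{-i·0·2.0896}·d^3_{0,0}(1.4898)·e^{-i·0·5.7445}. Compute d first:
c=cos(1.4898/2)=0.735156, s=sin(1.4898/2)=0.677898; N=√[6·6·6·6]=36.000000
k∈{0,1,2,3} keeps every argument non-negative
  k=0: (−1)^0·36.0000/(36)·0.7352^6·0.6779^0 = +0.157861
  k=1: (−1)^1·36.0000/(4)·0.7352^4·0.6779^2 = -1.208061
  k=2: (−1)^2·36.0000/(4)·0.7352^2·0.6779^4 = +1.027210
  k=3: (−1)^3·36.0000/(36)·0.7352^0·0.6779^6 = -0.097048
d^3_{0,0}(1.4898) = +0.157861 -1.208061 +1.027210 -0.097048 = -0.120038
D = (+1.000000+0.000000i)·(-0.120038)·(+1.000000+0.000000i) = -0.120038+0.000000i

Re=-0.1200 Im=0.0000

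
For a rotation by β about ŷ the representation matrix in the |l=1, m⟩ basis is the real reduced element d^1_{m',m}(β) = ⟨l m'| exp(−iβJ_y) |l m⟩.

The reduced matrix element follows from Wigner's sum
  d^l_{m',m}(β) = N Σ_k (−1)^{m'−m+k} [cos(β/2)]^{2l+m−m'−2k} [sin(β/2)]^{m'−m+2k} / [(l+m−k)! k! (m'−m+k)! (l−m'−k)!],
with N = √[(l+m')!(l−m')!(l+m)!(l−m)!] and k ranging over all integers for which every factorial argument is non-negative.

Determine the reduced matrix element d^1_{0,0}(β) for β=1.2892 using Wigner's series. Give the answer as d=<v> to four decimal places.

d=0.2779

d^1_{0,0}(β=1.2892) via Wigner's sum:
Half-angle: c=0.799340, s=0.600879. N=√(1·1·1·1)=1.000000
k∈{0,1} keeps every argument non-negative
  k=0: (−1)^0·1.0000/(1)·0.7993^2·0.6009^0 = +0.638945
  k=1: (−1)^1·1.0000/(1)·0.7993^0·0.6009^2 = -0.361055
d^1_{0,0}(1.2892) = +0.638945 -0.361055 = +0.277889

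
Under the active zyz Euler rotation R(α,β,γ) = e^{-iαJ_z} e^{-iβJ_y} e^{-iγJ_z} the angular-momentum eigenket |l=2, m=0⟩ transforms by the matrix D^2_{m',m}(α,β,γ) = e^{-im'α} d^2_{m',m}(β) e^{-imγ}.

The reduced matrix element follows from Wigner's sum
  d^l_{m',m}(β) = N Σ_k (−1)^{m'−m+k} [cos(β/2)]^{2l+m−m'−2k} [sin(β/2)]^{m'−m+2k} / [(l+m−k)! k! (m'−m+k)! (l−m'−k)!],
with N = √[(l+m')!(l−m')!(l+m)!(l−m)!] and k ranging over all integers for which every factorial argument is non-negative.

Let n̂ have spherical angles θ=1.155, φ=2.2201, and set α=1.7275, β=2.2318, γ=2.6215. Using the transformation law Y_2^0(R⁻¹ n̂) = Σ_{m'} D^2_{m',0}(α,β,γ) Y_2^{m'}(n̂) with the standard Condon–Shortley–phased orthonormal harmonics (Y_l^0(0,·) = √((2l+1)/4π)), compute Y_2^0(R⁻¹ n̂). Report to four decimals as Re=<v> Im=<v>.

Need the full column D^2_{m',0} for m'=−2..2 at α=1.7275, β=2.2318, γ=2.6215.
cos(β/2)=0.439369, sin(β/2)=0.898307
d^2_{-2,0}: single k=2 term ⇒ +0.381579;  D = -0.362991-0.117641i
d^2_{-1,0}: k∈[1..2] ⇒ +0.186633 -0.780152 = -0.593518;  D = +0.092626-0.586246i
d^2_{0,0}: k∈[0..2] ⇒ +0.037266 -0.623115 +0.651176 = +0.065327;  D = +0.065327+0.000000i
d^2_{1,0}: k∈[0..1] ⇒ -0.186633 +0.780152 = +0.593518;  D = -0.092626-0.586246i
d^2_{2,0}: single k=0 term ⇒ +0.381579;  D = -0.362991+0.117641i
Y_2^{m'}(θ=1.155,φ=2.2201) and Σ D·Y over m':
  (-0.3630-0.1176i)·(-0.0869+0.3114i)  (+0.0926-0.5862i)·(-0.1726-0.2274i)  (+0.0653+0.0000i)·(-0.1610+0.0000i)  (-0.0926-0.5862i)·(+0.1726-0.2274i)  (-0.3630+0.1176i)·(-0.0869-0.3114i)
Y_2^0(R⁻¹ n̂) = -0.172735+0.000000i

Re=-0.1727 Im=0.0000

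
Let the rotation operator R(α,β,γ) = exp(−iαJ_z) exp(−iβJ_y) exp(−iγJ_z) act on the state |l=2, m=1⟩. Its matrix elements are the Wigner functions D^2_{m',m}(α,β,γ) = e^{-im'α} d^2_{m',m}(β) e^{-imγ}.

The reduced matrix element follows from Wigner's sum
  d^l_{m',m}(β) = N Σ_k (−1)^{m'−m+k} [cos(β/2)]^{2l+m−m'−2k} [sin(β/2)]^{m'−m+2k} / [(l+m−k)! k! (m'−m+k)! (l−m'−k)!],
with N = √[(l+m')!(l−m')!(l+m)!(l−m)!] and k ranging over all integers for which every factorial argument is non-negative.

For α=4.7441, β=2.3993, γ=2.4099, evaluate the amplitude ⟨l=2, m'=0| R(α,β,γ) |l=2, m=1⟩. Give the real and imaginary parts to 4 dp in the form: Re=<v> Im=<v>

Re=0.4539 Im=0.4076

D^2_{0,1}(4.7441,2.3993,2.4099) = e^{-i·0·4.7441}·d^2_{0,1}(2.3993)·e^{-i·1·2.4099}. Compute d first:
With c≡cos(β/2)=0.362684 and s≡sin(β/2)=0.931912, N=[2·2·6·1]^{1/2}=4.898979
k∈{1,2} keeps every argument non-negative
  k=1: (−1)^0·4.8990/(2)·0.3627^3·0.9319^1 = +0.108902
  k=2: (−1)^1·4.8990/(2)·0.3627^1·0.9319^3 = -0.719000
d^2_{0,1}(2.3993) = +0.108902 -0.719000 = -0.610098
Attach z-rotation phases: D = e^{-i(0)(4.7441)}·(-0.610098)·e^{-i(1)(2.4099)} = +0.453940+0.407625i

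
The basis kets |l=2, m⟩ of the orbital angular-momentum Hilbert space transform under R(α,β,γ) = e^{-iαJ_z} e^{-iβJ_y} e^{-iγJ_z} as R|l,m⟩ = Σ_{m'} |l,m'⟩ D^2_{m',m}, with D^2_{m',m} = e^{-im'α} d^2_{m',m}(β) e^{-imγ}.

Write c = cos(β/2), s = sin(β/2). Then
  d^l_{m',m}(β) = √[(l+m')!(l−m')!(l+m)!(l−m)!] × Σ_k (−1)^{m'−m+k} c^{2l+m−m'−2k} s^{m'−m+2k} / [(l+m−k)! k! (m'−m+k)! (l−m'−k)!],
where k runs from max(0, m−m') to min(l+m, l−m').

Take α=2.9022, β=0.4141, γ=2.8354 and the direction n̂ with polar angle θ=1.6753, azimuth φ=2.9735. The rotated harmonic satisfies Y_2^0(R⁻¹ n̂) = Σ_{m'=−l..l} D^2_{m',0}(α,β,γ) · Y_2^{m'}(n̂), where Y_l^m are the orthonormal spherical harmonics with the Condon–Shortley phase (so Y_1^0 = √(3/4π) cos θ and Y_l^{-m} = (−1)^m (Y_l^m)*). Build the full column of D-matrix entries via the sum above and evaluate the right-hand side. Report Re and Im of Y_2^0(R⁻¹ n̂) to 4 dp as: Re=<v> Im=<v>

Re=-0.2281 Im=0.0000

Need the full column D^2_{m',0} for m'=−2..2 at α=2.9022, β=0.4141, γ=2.8354.
cos(β/2)=0.978642, sin(β/2)=0.205574
d^2_{-2,0}: single k=2 term ⇒ +0.099142;  D = +0.087994-0.045675i
d^2_{-1,0}: k∈[1..2] ⇒ +0.471970 -0.020826 = +0.451144;  D = -0.438279+0.106972i
d^2_{0,0}: k∈[0..2] ⇒ +0.917265 -0.161899 +0.001786 = +0.757152;  D = +0.757152+0.000000i
d^2_{1,0}: k∈[0..1] ⇒ -0.471970 +0.020826 = -0.451144;  D = +0.438279+0.106972i
d^2_{2,0}: single k=0 term ⇒ +0.099142;  D = +0.087994+0.045675i
Y_2^{m'}(θ=1.6753,φ=2.9735) and Σ D·Y over m':
  (+0.0880-0.0457i)·(+0.3607+0.1260i)  (-0.4383+0.1070i)·(+0.0790+0.0134i)  (+0.7572+0.0000i)·(-0.3051+0.0000i)  (+0.4383+0.1070i)·(-0.0790+0.0134i)  (+0.0880+0.0457i)·(+0.3607-0.1260i)
Y_2^0(R⁻¹ n̂) = -0.228147+0.000000i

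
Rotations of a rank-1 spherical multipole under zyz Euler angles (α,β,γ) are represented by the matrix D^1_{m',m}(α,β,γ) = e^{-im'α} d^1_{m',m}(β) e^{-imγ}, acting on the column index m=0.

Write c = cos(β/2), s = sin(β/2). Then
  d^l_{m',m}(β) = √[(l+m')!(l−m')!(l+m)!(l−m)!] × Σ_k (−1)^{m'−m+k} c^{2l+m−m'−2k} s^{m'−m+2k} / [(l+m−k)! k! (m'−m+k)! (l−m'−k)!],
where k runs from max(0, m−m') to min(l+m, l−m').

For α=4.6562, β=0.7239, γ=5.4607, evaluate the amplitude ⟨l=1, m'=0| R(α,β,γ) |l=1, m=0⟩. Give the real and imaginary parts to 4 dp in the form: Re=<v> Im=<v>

Re=0.7492 Im=0.0000

Split into d^1_{0,0}(β=0.7239) × two z-phases.
Half-angle: c=0.935208, s=0.354099. N=√(1·1·1·1)=1.000000
k: max(0,(0)−(0))=0 … min(1+(0),1−(0))=1
  k=0: (−1)^0·1.0000/(1)·0.9352^2·0.3541^0 = +0.874614
  k=1: (−1)^1·1.0000/(1)·0.9352^0·0.3541^2 = -0.125386
d^1_{0,0}(0.7239) = +0.874614 -0.125386 = +0.749228
Phases: e^{-i·(0)·4.6562}=+1.000000+0.000000i, e^{-i·(0)·5.4607}=+1.000000+0.000000i ⇒ D=+0.749228+0.000000i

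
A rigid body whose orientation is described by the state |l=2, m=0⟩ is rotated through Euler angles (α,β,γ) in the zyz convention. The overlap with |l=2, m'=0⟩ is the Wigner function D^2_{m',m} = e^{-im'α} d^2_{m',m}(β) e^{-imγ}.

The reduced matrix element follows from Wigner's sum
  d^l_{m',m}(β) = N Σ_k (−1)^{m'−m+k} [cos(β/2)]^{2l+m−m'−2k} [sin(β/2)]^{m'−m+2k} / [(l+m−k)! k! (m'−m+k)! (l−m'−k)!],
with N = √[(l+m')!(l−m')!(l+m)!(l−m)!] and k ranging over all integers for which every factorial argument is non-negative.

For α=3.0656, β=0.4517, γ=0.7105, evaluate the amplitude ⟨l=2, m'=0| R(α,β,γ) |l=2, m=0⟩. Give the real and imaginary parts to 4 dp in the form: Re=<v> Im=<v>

D^2_{0,0}(3.0656,0.4517,0.7105) = e^{-i·0·3.0656}·d^2_{0,0}(0.4517)·e^{-i·0·0.7105}. Compute d first:
Half-angle: c=0.974604, s=0.223935. N=√(2·2·2·2)=4.000000
k∈{0,1,2} keeps every argument non-negative
  k=0: (−1)^0·4.0000/(4)·0.9746^4·0.2239^0 = +0.902221
  k=1: (−1)^1·4.0000/(1)·0.9746^2·0.2239^2 = -0.190528
  k=2: (−1)^2·4.0000/(4)·0.9746^0·0.2239^4 = +0.002515
d^2_{0,0}(0.4517) = +0.902221 -0.190528 +0.002515 = +0.714207
D = (+1.000000+0.000000i)·(+0.714207)·(+1.000000+0.000000i) = +0.714207+0.000000i

Re=0.7142 Im=0.0000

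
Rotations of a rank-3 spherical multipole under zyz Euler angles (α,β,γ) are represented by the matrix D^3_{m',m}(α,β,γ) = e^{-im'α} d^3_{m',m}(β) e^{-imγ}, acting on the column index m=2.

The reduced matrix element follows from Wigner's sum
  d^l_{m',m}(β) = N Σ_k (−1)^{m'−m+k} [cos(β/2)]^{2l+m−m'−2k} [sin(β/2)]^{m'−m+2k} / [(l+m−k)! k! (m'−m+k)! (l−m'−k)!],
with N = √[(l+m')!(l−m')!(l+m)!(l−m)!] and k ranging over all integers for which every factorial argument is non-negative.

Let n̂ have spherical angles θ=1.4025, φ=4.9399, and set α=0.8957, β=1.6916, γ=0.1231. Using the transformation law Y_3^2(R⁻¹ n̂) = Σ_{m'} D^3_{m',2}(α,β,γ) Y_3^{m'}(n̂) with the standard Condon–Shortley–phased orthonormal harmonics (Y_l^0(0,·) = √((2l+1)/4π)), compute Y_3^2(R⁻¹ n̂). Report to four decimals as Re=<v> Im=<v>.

Re=0.3442 Im=-0.1812

Need the full column D^3_{m',2} for m'=−3..3 at α=0.8957, β=1.6916, γ=0.1231.
cos(β/2)=0.663133, sin(β/2)=0.748502
d^3_{-3,2}: single k=5 term ⇒ +0.381628;  D = -0.291715+0.246054i
d^3_{-2,2}: k∈[4..5] ⇒ +0.690148 -0.175856 = +0.514292;  D = +0.013163+0.514124i
d^3_{-1,2}: k∈[3..4] ⇒ +0.773410 -0.492680 = +0.280730;  D = +0.223570+0.169782i
d^3_{0,2}: k∈[2..3] ⇒ +0.593401 -0.756020 = -0.162619;  D = -0.157715+0.039633i
d^3_{1,2}: k∈[1..2] ⇒ +0.303525 -0.773410 = -0.469885;  D = -0.195410+0.427325i
d^3_{2,2}: k∈[0..1] ⇒ +0.085036 -0.541698 = -0.456662;  D = +0.205514+0.407805i
d^3_{3,2}: single k=0 term ⇒ -0.235110;  D = +0.230028+0.048618i
Y_3^{m'}(θ=1.4025,φ=4.9399) and Σ D·Y over m':
  (-0.2917+0.2461i)·(-0.2522-0.3102i)  (+0.0132+0.5141i)·(-0.1495+0.0731i)  (+0.2236+0.1698i)·(-0.0618-0.2669i)  (-0.1577+0.0396i)·(-0.1788+0.0000i)  (-0.1954+0.4273i)·(+0.0618-0.2669i)  (+0.2055+0.4078i)·(-0.1495-0.0731i)  (+0.2300+0.0486i)·(+0.2522-0.3102i)
Y_3^2(R⁻¹ n̂) = +0.344177-0.181189i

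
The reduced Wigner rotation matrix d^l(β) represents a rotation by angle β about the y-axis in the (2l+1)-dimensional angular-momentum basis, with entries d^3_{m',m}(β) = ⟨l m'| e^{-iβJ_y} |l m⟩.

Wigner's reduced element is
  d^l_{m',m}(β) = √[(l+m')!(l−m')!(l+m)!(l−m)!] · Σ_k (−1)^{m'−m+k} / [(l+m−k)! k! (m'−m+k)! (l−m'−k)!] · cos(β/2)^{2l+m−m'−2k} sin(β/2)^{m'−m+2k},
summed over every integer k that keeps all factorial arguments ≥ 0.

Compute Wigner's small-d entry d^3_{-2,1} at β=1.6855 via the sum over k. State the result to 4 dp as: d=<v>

d^3_{-2,1}(β=1.6855) via Wigner's sum:
c=cos(1.6855/2)=0.665413, s=sin(1.6855/2)=0.746476; N=√[1·120·24·2]=75.894664
Admissible k: 3..4 (factorial args all ≥0)
  k=3: (−1)^0·75.8947/(12)·0.6654^3·0.7465^3 = +0.775087
  k=4: (−1)^1·75.8947/(24)·0.6654^1·0.7465^5 = -0.487719
d^3_{-2,1}(1.6855) = +0.775087 -0.487719 = +0.287367

d=0.2874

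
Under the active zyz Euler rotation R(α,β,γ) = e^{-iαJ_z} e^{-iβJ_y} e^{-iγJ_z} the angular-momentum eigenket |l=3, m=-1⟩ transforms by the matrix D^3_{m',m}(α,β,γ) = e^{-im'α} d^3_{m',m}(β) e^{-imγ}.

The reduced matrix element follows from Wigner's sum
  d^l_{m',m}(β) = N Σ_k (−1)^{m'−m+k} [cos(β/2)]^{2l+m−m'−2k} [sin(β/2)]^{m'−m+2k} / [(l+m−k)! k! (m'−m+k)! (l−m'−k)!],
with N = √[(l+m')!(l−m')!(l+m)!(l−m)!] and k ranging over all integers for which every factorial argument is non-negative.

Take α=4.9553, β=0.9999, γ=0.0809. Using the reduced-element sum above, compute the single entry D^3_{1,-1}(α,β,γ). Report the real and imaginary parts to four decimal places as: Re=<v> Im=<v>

First d^3_{1,-1}(β=0.9999), then the phase factors e^{-i(1)α} and e^{-i(-1)γ}:
c=cos(0.9999/2)=0.877607, s=sin(0.9999/2)=0.479382; N=√[24·2·2·24]=48.000000
k∈{0,1,2} keeps every argument non-negative
  k=0: (−1)^2·48.0000/(8)·0.8776^4·0.4794^2 = +0.817925
  k=1: (−1)^3·48.0000/(6)·0.8776^2·0.4794^4 = -0.325398
  k=2: (−1)^4·48.0000/(48)·0.8776^0·0.4794^6 = +0.012136
d^3_{1,-1}(0.9999) = +0.817925 -0.325398 +0.012136 = +0.504663
D = (+0.240529+0.970642i)·(+0.504663)·(+0.996729+0.080812i) = +0.081404+0.498054i

Re=0.0814 Im=0.4981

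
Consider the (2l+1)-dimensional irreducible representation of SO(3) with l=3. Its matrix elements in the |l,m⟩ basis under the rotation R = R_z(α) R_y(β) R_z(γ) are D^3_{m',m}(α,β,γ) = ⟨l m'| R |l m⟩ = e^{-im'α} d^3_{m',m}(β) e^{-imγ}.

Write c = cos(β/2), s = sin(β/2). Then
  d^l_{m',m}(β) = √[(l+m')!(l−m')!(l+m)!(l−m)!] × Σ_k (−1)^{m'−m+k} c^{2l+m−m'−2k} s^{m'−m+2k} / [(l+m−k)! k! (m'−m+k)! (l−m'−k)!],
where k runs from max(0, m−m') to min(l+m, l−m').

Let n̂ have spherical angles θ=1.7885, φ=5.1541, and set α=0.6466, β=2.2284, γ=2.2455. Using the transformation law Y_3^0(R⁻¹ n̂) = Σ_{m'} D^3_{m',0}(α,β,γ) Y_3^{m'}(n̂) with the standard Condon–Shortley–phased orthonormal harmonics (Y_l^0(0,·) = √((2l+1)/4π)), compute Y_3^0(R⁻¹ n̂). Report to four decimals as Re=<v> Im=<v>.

Re=0.0282 Im=0.0000

Need the full column D^3_{m',0} for m'=−3..3 at α=0.6466, β=2.2284, γ=2.2455.
cos(β/2)=0.440896, sin(β/2)=0.897558
d^3_{-3,0}: single k=3 term ⇒ +0.277147;  D = -0.099963+0.258492i
d^3_{-2,0}: k∈[2..3] ⇒ +0.166736 -0.691008 = -0.524272;  D = -0.143674-0.504201i
d^3_{-1,0}: k∈[1..3] ⇒ +0.051800 -0.644032 +0.889693 = +0.297461;  D = +0.237414+0.179213i
d^3_{0,0}: k∈[0..3] ⇒ +0.007345 -0.273975 +1.135442 -0.522849 = +0.345963;  D = +0.345963+0.000000i
d^3_{1,0}: k∈[0..2] ⇒ -0.051800 +0.644032 -0.889693 = -0.297461;  D = -0.237414+0.179213i
d^3_{2,0}: k∈[0..1] ⇒ +0.166736 -0.691008 = -0.524272;  D = -0.143674+0.504201i
d^3_{3,0}: single k=0 term ⇒ -0.277147;  D = +0.099963+0.258492i
Y_3^{m'}(θ=1.7885,φ=5.1541) and Σ D·Y over m':
  (-0.1000+0.2585i)·(-0.3767-0.0945i)  (-0.1437-0.5042i)·(+0.1335-0.1627i)  (+0.2374+0.1792i)·(-0.1034-0.2187i)  (+0.3460+0.0000i)·(+0.2230+0.0000i)  (-0.2374+0.1792i)·(+0.1034-0.2187i)  (-0.1437+0.5042i)·(+0.1335+0.1627i)  (+0.1000+0.2585i)·(+0.3767-0.0945i)
Y_3^0(R⁻¹ n̂) = +0.028195+0.000000i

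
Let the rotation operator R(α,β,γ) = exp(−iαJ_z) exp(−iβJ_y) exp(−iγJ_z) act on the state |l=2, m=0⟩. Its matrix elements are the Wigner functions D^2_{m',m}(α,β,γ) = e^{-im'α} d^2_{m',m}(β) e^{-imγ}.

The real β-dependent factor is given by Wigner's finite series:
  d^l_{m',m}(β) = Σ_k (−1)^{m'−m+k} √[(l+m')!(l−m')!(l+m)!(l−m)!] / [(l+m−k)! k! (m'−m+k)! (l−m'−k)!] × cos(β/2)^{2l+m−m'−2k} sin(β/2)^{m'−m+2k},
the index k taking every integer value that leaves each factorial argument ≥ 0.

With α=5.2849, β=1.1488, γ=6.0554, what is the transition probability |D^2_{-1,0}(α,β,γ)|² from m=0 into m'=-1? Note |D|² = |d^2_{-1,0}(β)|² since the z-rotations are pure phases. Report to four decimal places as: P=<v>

First d^2_{-1,0}(β=1.1488), then the phase factors e^{-i(-1)α} and e^{-i(0)γ}:
With c≡cos(β/2)=0.839518 and s≡sin(β/2)=0.543331, N=[1·6·2·2]^{1/2}=4.898979
k: max(0,(0)−(-1))=1 … min(2+(0),2−(-1))=2
  k=1: (−1)^0·4.8990/(2)·0.8395^3·0.5433^1 = +0.787465
  k=2: (−1)^1·4.8990/(2)·0.8395^1·0.5433^3 = -0.329837
d^2_{-1,0}(1.1488) = +0.787465 -0.329837 = +0.457627
|D^2_{-1,0}|² = |d^2_{-1,0}(β)|² = (+0.457627)² = 0.209423 (the z-rotation phases have unit modulus)

P=0.2094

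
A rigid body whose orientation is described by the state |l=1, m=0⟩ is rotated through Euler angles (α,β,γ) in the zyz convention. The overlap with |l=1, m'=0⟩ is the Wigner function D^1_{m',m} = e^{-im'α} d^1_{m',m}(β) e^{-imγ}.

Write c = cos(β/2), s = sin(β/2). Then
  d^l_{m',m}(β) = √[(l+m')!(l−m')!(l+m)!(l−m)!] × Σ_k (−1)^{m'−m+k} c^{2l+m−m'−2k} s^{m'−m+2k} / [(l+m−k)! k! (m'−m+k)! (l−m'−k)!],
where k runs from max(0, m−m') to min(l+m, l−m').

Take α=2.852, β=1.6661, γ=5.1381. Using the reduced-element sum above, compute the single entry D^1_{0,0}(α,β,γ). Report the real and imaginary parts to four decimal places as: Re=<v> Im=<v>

D^1_{0,0}(2.852,1.6661,5.1381) = e^{-i·0·2.852}·d^1_{0,0}(1.6661)·e^{-i·0·5.1381}. Compute d first:
With c≡cos(β/2)=0.672622 and s≡sin(β/2)=0.739986, N=[1·1·1·1]^{1/2}=1.000000
Admissible k: 0..1 (factorial args all ≥0)
  k=0: (−1)^0·1.0000/(1)·0.6726^2·0.7400^0 = +0.452420
  k=1: (−1)^1·1.0000/(1)·0.6726^0·0.7400^2 = -0.547580
d^1_{0,0}(1.6661) = +0.452420 -0.547580 = -0.095159
Phases: e^{-i·(0)·2.852}=+1.000000+0.000000i, e^{-i·(0)·5.1381}=+1.000000+0.000000i ⇒ D=-0.095159+0.000000i

Re=-0.0952 Im=0.0000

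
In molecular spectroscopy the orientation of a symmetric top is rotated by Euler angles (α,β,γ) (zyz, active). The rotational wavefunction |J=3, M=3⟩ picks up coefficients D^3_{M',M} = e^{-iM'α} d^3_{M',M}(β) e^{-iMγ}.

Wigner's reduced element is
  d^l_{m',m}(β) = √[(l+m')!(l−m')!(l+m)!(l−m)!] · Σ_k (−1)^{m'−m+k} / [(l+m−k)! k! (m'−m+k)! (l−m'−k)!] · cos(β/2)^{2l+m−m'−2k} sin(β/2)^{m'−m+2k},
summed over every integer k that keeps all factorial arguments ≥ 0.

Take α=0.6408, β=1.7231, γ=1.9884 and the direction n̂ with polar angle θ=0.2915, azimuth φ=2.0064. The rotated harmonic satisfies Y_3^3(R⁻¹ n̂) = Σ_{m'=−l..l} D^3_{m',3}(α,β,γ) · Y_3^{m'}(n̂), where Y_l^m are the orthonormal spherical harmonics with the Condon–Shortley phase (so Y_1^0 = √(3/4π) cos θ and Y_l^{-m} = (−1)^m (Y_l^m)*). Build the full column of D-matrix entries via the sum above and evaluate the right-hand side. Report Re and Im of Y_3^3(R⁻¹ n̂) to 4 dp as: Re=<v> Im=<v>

Re=0.3535 Im=-0.2124

Need the full column D^3_{m',3} for m'=−3..3 at α=0.6408, β=1.7231, γ=1.9884.
cos(β/2)=0.651262, sin(β/2)=0.758853
d^3_{-3,3}: single k=6 term ⇒ +0.190961;  D = -0.118523+0.149728i
d^3_{-2,3}: single k=5 term ⇒ +0.401439;  D = -0.011555+0.401273i
d^3_{-1,3}: single k=4 term ⇒ +0.544738;  D = +0.312960+0.445865i
d^3_{0,3}: single k=3 term ⇒ +0.539828;  D = +0.512765+0.168779i
d^3_{1,3}: single k=2 term ⇒ +0.401221;  D = +0.380497-0.127282i
d^3_{2,3}: single k=1 term ⇒ +0.217777;  D = +0.124254-0.178851i
d^3_{3,3}: single k=0 term ⇒ +0.076302;  D = -0.002565-0.076259i
Y_3^{m'}(θ=0.2915,φ=2.0064) and Σ D·Y over m':
  (-0.1185+0.1497i)·(+0.0096+0.0026i)  (-0.0116+0.4013i)·(-0.0521+0.0619i)  (+0.3130+0.4459i)·(-0.1406-0.3020i)  (+0.5128+0.1688i)·(+0.5673+0.0000i)  (+0.3805-0.1273i)·(+0.1406-0.3020i)  (+0.1243-0.1789i)·(-0.0521-0.0619i)  (-0.0026-0.0763i)·(-0.0096+0.0026i)
Y_3^3(R⁻¹ n̂) = +0.353542-0.212419i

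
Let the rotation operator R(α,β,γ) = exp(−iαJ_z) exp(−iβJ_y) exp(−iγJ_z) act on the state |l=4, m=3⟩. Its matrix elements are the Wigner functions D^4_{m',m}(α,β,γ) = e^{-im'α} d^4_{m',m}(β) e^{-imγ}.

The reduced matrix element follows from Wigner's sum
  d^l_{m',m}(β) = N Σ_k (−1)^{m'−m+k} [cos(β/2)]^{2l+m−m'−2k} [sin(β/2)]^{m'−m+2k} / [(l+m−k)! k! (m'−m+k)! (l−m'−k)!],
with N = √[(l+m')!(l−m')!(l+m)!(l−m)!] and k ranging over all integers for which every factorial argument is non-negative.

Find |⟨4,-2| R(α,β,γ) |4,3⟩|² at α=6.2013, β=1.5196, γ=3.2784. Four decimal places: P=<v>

First d^4_{-2,3}(β=1.5196), then the phase factors e^{-i(-2)α} and e^{-i(3)γ}:
c=cos(1.5196/2)=0.724974, s=sin(1.5196/2)=0.688776; N=√[2·720·5040·1]=2693.993318
The bounds max(0,m−m')=5 and min(l+m,l−m')=6 give 2 terms
  k=5: (−1)^0·2693.9933/(240)·0.7250^3·0.6888^5 = +0.663046
  k=6: (−1)^1·2693.9933/(720)·0.7250^1·0.6888^7 = -0.199496
d^4_{-2,3}(1.5196) = +0.663046 -0.199496 = +0.463550
|D^4_{-2,3}|² = |d^4_{-2,3}(β)|² = (+0.463550)² = 0.214879 (the z-rotation phases have unit modulus)

P=0.2149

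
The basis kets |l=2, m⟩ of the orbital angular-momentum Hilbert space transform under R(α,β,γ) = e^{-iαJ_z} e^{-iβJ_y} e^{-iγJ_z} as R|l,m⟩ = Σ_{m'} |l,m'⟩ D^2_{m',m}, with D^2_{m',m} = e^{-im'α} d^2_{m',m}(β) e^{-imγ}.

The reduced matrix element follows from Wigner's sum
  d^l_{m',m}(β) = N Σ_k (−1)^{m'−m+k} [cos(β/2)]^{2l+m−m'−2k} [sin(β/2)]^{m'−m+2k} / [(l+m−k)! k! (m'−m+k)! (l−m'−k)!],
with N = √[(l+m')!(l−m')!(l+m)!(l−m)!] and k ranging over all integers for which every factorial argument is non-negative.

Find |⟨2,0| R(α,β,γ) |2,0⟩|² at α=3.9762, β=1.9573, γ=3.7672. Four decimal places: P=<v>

First d^2_{0,0}(β=1.9573), then the phase factors e^{-i(0)α} and e^{-i(0)γ}:
Half-angle: c=0.558143, s=0.829745. N=√(2·2·2·2)=4.000000
Admissible k: 0..2 (factorial args all ≥0)
  k=0: (−1)^0·4.0000/(4)·0.5581^4·0.8297^0 = +0.097047
  k=1: (−1)^1·4.0000/(1)·0.5581^2·0.8297^2 = -0.857907
  k=2: (−1)^2·4.0000/(4)·0.5581^0·0.8297^4 = +0.473999
d^2_{0,0}(1.9573) = +0.097047 -0.857907 +0.473999 = -0.286860
|D^2_{0,0}|² = |d^2_{0,0}(β)|² = (-0.286860)² = 0.082289 (the z-rotation phases have unit modulus)

P=0.0823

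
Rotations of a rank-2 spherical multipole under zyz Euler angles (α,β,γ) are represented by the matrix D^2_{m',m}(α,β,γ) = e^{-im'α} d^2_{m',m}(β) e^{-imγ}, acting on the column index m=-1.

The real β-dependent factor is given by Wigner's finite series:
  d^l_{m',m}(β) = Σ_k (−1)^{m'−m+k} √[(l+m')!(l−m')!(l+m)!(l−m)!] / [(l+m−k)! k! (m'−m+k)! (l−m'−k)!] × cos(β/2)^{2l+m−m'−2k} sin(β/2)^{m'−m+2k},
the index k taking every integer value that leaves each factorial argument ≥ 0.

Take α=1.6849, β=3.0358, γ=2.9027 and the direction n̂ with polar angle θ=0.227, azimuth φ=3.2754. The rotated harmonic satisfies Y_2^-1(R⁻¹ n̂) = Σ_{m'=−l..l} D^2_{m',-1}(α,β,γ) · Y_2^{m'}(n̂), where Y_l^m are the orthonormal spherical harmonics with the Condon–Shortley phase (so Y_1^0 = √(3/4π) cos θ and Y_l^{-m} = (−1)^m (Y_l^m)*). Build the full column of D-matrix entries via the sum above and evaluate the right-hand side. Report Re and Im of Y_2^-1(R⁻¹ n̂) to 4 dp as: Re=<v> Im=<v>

Need the full column D^2_{m',-1} for m'=−2..2 at α=1.6849, β=3.0358, γ=2.9027.
cos(β/2)=0.052872, sin(β/2)=0.998601
d^2_{-2,-1}: single k=1 term ⇒ +0.000295;  D = +0.000295-0.000003i
d^2_{-1,-1}: k∈[0..1] ⇒ +0.000008 -0.008363 = -0.008355;  D = +0.001040+0.008290i
d^2_{0,-1}: k∈[0..1] ⇒ -0.000362 +0.128966 = +0.128604;  D = -0.124952+0.030431i
d^2_{1,-1}: k∈[0..1] ⇒ +0.008363 -0.994417 = -0.986054;  D = -0.340890-0.925255i
d^2_{2,-1}: single k=0 term ⇒ -0.105300;  D = -0.094020+0.047417i
Y_2^{m'}(θ=0.227,φ=3.2754) and Σ D·Y over m':
  (+0.0003-0.0000i)·(+0.0189-0.0052i)  (+0.0010+0.0083i)·(-0.1679+0.0226i)  (-0.1250+0.0304i)·(+0.5829+0.0000i)  (-0.3409-0.9253i)·(+0.1679+0.0226i)  (-0.0940+0.0474i)·(+0.0189+0.0052i)
Y_2^-1(R⁻¹ n̂) = -0.111527-0.146271i

Re=-0.1115 Im=-0.1463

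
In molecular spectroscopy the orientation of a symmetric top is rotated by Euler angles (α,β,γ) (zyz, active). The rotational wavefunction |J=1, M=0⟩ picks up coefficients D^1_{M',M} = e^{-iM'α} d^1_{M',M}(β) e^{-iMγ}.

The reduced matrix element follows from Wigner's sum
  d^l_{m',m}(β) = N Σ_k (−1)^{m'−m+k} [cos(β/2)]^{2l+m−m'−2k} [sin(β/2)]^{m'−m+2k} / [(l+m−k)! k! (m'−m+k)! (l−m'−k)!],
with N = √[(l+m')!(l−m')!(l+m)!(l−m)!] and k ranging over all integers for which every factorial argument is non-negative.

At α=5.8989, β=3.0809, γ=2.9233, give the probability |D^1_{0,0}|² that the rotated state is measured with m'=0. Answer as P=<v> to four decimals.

Split into d^1_{0,0}(β=3.0809) × two z-phases.
Half-angle: c=0.030342, s=0.999540. N=√(1·1·1·1)=1.000000
k∈{0,1} keeps every argument non-negative
  k=0: (−1)^0·1.0000/(1)·0.0303^2·0.9995^0 = +0.000921
  k=1: (−1)^1·1.0000/(1)·0.0303^0·0.9995^2 = -0.999079
d^1_{0,0}(3.0809) = +0.000921 -0.999079 = -0.998159
|D^1_{0,0}|² = |d^1_{0,0}(β)|² = (-0.998159)² = 0.996321 (the z-rotation phases have unit modulus)

P=0.9963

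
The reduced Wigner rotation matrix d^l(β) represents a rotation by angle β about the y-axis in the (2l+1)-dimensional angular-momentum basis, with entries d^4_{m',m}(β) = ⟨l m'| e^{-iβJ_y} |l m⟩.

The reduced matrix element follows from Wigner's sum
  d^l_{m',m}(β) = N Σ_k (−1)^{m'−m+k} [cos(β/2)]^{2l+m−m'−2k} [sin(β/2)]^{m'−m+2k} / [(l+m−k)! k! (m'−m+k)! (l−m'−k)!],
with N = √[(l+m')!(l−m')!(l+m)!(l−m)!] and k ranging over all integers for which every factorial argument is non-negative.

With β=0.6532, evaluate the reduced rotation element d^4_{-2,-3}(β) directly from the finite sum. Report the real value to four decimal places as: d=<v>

d^4_{-2,-3}(β=0.6532) via Wigner's sum:
Half-angle: c=0.947139, s=0.320825. N=√(2·720·1·5040)=2693.993318
The bounds max(0,m−m')=0 and min(l+m,l−m')=1 give 2 terms
  k=0: (−1)^1·2693.9933/(720)·0.9471^7·0.3208^1 = -0.820780
  k=1: (−1)^2·2693.9933/(240)·0.9471^5·0.3208^3 = +0.282524
d^4_{-2,-3}(0.6532) = -0.820780 +0.282524 = -0.538255

d=-0.5383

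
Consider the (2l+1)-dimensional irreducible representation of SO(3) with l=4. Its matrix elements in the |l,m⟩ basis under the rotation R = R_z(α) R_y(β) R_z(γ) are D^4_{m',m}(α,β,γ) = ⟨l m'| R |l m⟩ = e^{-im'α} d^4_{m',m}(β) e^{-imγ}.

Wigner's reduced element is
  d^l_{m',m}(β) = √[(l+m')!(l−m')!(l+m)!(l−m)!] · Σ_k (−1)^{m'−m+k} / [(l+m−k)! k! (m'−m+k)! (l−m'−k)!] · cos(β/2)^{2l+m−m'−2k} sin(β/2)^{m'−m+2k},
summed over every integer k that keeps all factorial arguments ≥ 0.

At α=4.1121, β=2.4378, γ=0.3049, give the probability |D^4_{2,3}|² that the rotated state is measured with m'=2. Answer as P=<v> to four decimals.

D^4_{2,3}(4.1121,2.4378,0.3049) = e^{-i·2·4.1121}·d^4_{2,3}(2.4378)·e^{-i·3·0.3049}. Compute d first:
Half-angle: c=0.344679, s=0.938721. N=√(720·2·5040·1)=2693.993318
Admissible k: 1..2 (factorial args all ≥0)
  k=1: (−1)^0·2693.9933/(720)·0.3447^7·0.9387^1 = +0.002030
  k=2: (−1)^1·2693.9933/(240)·0.3447^5·0.9387^3 = -0.045172
d^4_{2,3}(2.4378) = +0.002030 -0.045172 = -0.043142
|D^4_{2,3}|² = |d^4_{2,3}(β)|² = (-0.043142)² = 0.001861 (the z-rotation phases have unit modulus)

P=0.0019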